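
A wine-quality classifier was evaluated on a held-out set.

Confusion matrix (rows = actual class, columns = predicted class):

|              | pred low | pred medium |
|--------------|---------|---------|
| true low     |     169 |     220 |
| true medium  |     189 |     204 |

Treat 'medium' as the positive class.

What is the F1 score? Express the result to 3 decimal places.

Precision = TP/(TP+FP) = 204/424 = 0.4811
Recall = TP/(TP+FN) = 204/393 = 0.5191
F1 = 2·TP/(2·TP+FP+FN) = 408/817 = 0.499

0.499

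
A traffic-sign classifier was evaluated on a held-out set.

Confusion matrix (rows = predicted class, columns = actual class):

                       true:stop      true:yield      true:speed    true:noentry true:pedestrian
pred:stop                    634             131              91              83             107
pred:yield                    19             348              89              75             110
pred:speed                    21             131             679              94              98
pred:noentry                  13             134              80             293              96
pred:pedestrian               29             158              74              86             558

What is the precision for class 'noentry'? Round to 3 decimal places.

Treat 'noentry' as positive and all other classes as negative.
precision = TP/(TP+FP).
noentry: TP=293, FP=13+134+80+96=323 → 293/616 = 0.4756

0.476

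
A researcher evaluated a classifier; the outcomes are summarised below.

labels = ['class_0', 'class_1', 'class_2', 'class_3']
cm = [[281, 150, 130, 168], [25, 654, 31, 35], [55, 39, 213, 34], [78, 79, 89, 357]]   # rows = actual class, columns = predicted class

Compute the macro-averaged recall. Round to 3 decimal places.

0.620

Per-class recall (TP/(TP+FN)):
  class_0: TP=281, FN=150+130+168=448 → 281/729 = 0.3855
  class_1: TP=654, FN=25+31+35=91 → 654/745 = 0.8779
  class_2: TP=213, FN=55+39+34=128 → 213/341 = 0.6246
  class_3: TP=357, FN=78+79+89=246 → 357/603 = 0.5920
Macro-recall = mean = (0.3855 + 0.8779 + 0.6246 + 0.5920) / 4 = 0.620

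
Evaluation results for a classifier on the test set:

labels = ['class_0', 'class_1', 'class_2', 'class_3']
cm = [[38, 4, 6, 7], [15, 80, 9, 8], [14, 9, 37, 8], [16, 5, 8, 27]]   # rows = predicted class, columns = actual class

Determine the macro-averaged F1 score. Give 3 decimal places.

0.600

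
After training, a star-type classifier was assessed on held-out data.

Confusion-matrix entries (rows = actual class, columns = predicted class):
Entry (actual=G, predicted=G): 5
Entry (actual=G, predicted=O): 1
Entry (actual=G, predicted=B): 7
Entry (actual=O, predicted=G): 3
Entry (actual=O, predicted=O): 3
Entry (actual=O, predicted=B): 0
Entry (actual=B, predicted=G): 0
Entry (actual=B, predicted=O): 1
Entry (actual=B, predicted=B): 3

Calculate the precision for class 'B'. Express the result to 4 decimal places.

precision = TP/(TP+FP).
B: TP=3, FP=7+0=7 → 3/10 = 0.30000

0.3000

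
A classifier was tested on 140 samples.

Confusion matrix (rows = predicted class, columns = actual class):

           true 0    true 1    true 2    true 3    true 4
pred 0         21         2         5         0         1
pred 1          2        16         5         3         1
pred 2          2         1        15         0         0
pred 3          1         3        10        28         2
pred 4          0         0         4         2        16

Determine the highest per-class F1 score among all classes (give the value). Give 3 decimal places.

Per-class F1 score (2·TP/(2·TP+FP+FN)):
  0: TP=21, FP=2+5+0+1=8, FN=2+2+1+0=5 → 42/55 = 0.7636
  1: TP=16, FP=2+5+3+1=11, FN=2+1+3+0=6 → 32/49 = 0.6531
  2: TP=15, FP=2+1+0+0=3, FN=5+5+10+4=24 → 30/57 = 0.5263
  3: TP=28, FP=1+3+10+2=16, FN=0+3+0+2=5 → 56/77 = 0.7273
  4: TP=16, FP=0+0+4+2=6, FN=1+1+0+2=4 → 32/42 = 0.7619
Highest is class '0' with F1 score = 0.764.

0.764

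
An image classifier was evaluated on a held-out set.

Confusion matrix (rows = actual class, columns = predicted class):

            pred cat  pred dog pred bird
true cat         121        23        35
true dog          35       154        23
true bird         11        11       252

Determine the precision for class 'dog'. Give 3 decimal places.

0.819

precision = TP/(TP+FP).
dog: TP=154, FP=23+11=34 → 154/188 = 0.8191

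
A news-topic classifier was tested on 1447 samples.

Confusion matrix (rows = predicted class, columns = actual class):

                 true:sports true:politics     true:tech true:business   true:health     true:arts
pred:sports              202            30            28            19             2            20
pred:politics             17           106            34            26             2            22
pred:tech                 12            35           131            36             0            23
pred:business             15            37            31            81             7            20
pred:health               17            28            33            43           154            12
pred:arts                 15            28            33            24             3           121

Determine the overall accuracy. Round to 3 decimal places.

Accuracy = trace / total = (202+106+131+81+154+121=795) / 1447 = 795/1447 = 0.549

0.549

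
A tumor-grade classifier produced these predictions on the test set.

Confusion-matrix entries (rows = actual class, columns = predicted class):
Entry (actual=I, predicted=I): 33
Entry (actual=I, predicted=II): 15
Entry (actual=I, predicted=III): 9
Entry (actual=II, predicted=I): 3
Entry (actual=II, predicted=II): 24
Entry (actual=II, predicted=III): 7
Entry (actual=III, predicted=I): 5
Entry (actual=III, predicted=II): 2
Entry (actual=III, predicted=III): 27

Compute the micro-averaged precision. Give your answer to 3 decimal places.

0.672

Micro-averaging pools counts across classes: ΣTP=84, ΣFP=41, ΣFN=41.
Micro-precision = TP/(TP+FP) on pooled counts = 0.672 (equals overall accuracy in single-label multiclass).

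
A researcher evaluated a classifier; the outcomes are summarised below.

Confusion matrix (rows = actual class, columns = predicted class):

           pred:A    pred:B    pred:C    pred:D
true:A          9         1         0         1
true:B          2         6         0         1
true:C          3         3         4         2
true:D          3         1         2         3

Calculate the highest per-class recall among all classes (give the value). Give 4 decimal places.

Per-class recall (TP/(TP+FN)):
  A: TP=9, FN=1+0+1=2 → 9/11 = 0.81818
  B: TP=6, FN=2+0+1=3 → 6/9 = 0.66667
  C: TP=4, FN=3+3+2=8 → 4/12 = 0.33333
  D: TP=3, FN=3+1+2=6 → 3/9 = 0.33333
Highest is class 'A' with recall = 0.8182.

0.8182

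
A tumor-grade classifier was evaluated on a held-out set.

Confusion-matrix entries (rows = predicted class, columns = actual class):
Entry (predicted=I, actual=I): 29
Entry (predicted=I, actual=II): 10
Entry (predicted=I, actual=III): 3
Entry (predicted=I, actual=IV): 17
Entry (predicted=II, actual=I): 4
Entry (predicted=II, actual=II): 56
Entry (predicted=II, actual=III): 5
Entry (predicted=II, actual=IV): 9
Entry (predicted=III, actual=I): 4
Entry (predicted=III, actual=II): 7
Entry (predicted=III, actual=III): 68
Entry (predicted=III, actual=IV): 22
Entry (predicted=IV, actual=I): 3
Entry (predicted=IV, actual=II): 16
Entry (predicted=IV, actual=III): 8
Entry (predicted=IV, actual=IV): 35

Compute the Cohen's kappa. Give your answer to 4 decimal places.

Observed agreement pₒ = trace/N = 188/296 = 0.63514
Expected agreement pₑ = Σ (rowᵢ·colᵢ)/N² = (40·59 + 89·74 + 84·101 + 83·62)/296² = 0.25767
κ = (pₒ − pₑ)/(1 − pₑ) = (0.63514 − 0.25767)/(1 − 0.25767) = 0.5085

0.5085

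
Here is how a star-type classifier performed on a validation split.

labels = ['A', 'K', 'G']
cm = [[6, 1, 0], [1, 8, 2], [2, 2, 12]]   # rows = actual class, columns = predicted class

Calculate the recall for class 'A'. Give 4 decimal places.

Treat 'A' as positive and all other classes as negative.
recall = TP/(TP+FN).
A: TP=6, FN=1+0=1 → 6/7 = 0.85714

0.8571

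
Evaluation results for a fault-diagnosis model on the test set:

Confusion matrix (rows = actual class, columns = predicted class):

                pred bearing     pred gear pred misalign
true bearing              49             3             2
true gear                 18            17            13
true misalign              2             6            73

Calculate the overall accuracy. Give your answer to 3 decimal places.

0.760

Accuracy = trace / total = (49+17+73=139) / 183 = 139/183 = 0.760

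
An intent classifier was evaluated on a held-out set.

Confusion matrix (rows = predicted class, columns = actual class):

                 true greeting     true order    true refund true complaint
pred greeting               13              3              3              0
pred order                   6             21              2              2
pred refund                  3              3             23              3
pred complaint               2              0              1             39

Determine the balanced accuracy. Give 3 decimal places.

0.750

Balanced accuracy = mean of per-class recall.
  greeting: recall = 13/24 = 0.5417
  order: recall = 21/27 = 0.7778
  refund: recall = 23/29 = 0.7931
  complaint: recall = 39/44 = 0.8864
Mean = (0.5417 + 0.7778 + 0.7931 + 0.8864) / 4 = 0.750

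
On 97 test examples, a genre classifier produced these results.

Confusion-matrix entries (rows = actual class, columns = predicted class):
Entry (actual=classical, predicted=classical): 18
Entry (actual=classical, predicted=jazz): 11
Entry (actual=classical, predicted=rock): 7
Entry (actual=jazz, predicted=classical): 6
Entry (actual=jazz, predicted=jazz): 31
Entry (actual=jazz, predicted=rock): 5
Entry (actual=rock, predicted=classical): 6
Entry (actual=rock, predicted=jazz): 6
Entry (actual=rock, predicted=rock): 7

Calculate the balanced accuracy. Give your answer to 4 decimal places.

0.5355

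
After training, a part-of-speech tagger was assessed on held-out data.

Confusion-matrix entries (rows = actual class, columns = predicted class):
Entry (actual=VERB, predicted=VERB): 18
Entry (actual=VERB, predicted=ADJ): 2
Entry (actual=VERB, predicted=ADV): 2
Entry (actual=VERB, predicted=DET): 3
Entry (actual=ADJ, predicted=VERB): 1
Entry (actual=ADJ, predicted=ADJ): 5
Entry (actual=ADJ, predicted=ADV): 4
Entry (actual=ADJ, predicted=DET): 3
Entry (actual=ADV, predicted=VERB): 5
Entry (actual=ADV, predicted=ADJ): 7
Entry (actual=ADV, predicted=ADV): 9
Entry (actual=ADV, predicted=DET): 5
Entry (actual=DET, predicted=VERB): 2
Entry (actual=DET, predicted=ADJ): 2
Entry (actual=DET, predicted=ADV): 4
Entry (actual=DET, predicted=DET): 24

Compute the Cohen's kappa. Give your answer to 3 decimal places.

Observed agreement pₒ = trace/N = 56/96 = 0.5833
Expected agreement pₑ = Σ (rowᵢ·colᵢ)/N² = (25·26 + 13·16 + 26·19 + 32·35)/96² = 0.2682
κ = (pₒ − pₑ)/(1 − pₑ) = (0.5833 − 0.2682)/(1 − 0.2682) = 0.431

0.431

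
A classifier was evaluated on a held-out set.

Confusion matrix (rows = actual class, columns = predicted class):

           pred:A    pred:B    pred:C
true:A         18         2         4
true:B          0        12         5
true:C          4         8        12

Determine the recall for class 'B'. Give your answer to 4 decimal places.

0.7059

Treat 'B' as positive and all other classes as negative.
recall = TP/(TP+FN).
B: TP=12, FN=0+5=5 → 12/17 = 0.70588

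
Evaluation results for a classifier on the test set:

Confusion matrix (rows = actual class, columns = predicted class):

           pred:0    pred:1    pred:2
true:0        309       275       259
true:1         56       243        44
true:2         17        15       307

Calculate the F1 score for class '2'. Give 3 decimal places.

0.647

Treat '2' as positive and all other classes as negative.
F1 score = 2·TP/(2·TP+FP+FN).
2: TP=307, FP=259+44=303, FN=17+15=32 → 614/949 = 0.6470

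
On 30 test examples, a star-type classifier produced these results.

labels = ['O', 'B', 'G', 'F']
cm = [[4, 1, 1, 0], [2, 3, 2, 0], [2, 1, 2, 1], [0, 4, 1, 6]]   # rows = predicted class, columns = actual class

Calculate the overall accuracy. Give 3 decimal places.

Accuracy = trace / total = (4+3+2+6=15) / 30 = 15/30 = 0.500

0.500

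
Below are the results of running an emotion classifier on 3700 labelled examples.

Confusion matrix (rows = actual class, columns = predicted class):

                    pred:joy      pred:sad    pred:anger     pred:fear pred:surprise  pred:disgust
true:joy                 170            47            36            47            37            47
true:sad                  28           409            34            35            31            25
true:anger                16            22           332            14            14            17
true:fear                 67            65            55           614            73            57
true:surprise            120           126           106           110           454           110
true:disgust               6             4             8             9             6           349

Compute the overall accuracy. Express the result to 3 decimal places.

Accuracy = trace / total = (170+409+332+614+454+349=2328) / 3700 = 2328/3700 = 0.629

0.629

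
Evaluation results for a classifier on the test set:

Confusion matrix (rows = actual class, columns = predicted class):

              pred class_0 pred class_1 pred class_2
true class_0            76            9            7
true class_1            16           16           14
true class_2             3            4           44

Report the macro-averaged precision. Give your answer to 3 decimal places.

Per-class precision (TP/(TP+FP)):
  class_0: TP=76, FP=16+3=19 → 76/95 = 0.8000
  class_1: TP=16, FP=9+4=13 → 16/29 = 0.5517
  class_2: TP=44, FP=7+14=21 → 44/65 = 0.6769
Macro-precision = mean = (0.8000 + 0.5517 + 0.6769) / 3 = 0.676

0.676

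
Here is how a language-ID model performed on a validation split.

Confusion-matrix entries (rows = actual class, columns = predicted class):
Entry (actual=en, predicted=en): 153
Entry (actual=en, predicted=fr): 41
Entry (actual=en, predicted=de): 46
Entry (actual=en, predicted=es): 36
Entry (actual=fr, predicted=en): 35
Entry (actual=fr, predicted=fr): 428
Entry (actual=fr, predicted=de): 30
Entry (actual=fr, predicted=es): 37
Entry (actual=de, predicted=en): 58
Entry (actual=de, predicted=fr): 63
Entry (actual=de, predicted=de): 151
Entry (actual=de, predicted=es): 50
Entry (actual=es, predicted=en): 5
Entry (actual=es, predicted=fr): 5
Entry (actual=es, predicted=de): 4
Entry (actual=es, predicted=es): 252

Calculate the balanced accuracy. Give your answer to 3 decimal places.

0.695

Balanced accuracy = mean of per-class recall.
  en: recall = 153/276 = 0.5543
  fr: recall = 428/530 = 0.8075
  de: recall = 151/322 = 0.4689
  es: recall = 252/266 = 0.9474
Mean = (0.5543 + 0.8075 + 0.4689 + 0.9474) / 4 = 0.695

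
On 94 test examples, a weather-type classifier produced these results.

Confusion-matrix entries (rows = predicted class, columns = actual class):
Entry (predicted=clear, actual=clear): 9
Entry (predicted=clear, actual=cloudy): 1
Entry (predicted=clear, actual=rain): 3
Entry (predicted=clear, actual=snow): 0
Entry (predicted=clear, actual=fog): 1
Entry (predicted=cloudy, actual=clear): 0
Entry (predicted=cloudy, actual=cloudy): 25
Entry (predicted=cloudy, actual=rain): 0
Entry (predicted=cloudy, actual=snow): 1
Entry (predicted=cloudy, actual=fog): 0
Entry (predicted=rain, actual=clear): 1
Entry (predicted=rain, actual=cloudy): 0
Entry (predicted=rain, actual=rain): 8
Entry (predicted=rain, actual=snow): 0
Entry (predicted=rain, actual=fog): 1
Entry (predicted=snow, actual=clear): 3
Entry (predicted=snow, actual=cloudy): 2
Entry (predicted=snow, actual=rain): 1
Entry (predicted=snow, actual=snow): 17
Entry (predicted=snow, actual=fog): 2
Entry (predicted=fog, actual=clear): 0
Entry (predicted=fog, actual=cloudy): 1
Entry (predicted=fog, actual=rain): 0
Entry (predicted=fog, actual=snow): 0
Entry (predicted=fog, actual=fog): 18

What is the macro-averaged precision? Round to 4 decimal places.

0.8064

Per-class precision (TP/(TP+FP)):
  clear: TP=9, FP=1+3+0+1=5 → 9/14 = 0.64286
  cloudy: TP=25, FP=0+0+1+0=1 → 25/26 = 0.96154
  rain: TP=8, FP=1+0+0+1=2 → 8/10 = 0.80000
  snow: TP=17, FP=3+2+1+2=8 → 17/25 = 0.68000
  fog: TP=18, FP=0+1+0+0=1 → 18/19 = 0.94737
Macro-precision = mean = (0.64286 + 0.96154 + 0.80000 + 0.68000 + 0.94737) / 5 = 0.8064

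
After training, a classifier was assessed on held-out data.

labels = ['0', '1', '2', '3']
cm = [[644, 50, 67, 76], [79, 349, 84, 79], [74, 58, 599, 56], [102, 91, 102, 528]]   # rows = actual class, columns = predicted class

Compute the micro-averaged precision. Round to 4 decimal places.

0.6978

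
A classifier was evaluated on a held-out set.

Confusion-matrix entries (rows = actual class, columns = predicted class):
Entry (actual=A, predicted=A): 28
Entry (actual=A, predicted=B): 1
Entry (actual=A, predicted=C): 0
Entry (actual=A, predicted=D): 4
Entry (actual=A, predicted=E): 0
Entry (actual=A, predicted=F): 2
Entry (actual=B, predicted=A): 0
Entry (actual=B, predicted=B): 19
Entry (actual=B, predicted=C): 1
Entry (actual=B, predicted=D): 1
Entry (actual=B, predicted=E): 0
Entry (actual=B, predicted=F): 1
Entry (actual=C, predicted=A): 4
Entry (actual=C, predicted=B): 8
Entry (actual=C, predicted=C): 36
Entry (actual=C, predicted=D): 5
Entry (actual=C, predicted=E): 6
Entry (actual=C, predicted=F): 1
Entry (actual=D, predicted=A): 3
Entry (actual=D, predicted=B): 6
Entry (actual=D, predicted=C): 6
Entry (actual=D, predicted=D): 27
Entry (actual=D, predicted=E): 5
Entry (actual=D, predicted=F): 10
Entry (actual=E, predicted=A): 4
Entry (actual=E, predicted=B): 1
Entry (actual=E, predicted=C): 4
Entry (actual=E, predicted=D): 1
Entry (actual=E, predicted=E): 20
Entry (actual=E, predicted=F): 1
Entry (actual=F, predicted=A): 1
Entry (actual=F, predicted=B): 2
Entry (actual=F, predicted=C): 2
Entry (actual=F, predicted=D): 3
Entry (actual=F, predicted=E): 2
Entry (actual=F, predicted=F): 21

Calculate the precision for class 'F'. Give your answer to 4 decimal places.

0.5833

One-vs-rest for 'F': TP = diagonal; FP = other classes predicted 'F'; FN = 'F' predicted as other.
precision = TP/(TP+FP).
F: TP=21, FP=2+1+1+10+1=15 → 21/36 = 0.58333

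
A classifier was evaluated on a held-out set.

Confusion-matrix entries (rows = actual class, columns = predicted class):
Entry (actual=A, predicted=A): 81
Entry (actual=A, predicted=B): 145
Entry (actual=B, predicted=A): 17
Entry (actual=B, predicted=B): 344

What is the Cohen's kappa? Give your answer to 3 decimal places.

Observed agreement pₒ = trace/N = 425/587 = 0.7240
Expected agreement pₑ = Σ (rowᵢ·colᵢ)/N² = (226·98 + 361·489)/587² = 0.5766
κ = (pₒ − pₑ)/(1 − pₑ) = (0.7240 − 0.5766)/(1 − 0.5766) = 0.348

0.348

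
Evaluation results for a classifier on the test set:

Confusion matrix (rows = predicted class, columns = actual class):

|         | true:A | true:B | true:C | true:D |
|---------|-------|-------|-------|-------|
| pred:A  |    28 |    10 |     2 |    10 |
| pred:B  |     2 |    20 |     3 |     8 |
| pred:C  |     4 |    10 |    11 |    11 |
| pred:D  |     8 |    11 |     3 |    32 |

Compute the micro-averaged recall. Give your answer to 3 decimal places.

0.526

Micro-averaging pools counts across classes: ΣTP=91, ΣFP=82, ΣFN=82.
Micro-recall = TP/(TP+FN) on pooled counts = 0.526 (equals overall accuracy in single-label multiclass).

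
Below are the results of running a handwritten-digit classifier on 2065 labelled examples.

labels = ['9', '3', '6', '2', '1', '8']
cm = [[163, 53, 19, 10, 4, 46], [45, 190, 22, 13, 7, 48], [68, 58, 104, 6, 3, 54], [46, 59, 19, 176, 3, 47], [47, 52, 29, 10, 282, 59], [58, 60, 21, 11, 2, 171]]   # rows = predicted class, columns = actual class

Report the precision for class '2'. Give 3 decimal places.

0.503

Take TP from the diagonal, FP from the rest of the '2' prediction marginal, FN from the rest of the '2' actual marginal.
precision = TP/(TP+FP).
2: TP=176, FP=46+59+19+3+47=174 → 176/350 = 0.5029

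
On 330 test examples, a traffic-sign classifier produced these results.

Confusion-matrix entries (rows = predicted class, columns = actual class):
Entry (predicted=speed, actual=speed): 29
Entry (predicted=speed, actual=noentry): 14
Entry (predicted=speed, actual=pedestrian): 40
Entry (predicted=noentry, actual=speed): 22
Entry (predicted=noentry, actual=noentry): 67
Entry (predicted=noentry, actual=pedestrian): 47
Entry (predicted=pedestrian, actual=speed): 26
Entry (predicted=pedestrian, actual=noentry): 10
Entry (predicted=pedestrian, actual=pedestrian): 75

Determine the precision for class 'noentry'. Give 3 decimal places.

One-vs-rest for 'noentry': TP = diagonal; FP = other classes predicted 'noentry'; FN = 'noentry' predicted as other.
precision = TP/(TP+FP).
noentry: TP=67, FP=22+47=69 → 67/136 = 0.4926

0.493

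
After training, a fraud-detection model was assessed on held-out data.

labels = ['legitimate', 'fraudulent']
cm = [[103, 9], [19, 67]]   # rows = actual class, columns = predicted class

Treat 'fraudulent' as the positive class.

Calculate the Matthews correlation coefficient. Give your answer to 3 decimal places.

0.712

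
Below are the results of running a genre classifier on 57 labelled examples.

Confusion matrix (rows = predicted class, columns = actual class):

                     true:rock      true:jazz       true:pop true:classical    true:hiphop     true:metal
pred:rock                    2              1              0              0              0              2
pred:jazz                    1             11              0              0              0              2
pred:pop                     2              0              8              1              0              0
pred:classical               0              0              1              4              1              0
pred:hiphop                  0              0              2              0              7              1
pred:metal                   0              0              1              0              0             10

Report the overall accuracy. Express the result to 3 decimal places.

Accuracy = trace / total = (2+11+8+4+7+10=42) / 57 = 42/57 = 0.737

0.737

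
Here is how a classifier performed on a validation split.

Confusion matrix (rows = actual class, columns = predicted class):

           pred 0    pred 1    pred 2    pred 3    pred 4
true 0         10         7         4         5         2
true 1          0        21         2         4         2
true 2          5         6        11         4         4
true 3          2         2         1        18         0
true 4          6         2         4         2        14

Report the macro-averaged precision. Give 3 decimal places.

0.534

Per-class precision (TP/(TP+FP)):
  0: TP=10, FP=0+5+2+6=13 → 10/23 = 0.4348
  1: TP=21, FP=7+6+2+2=17 → 21/38 = 0.5526
  2: TP=11, FP=4+2+1+4=11 → 11/22 = 0.5000
  3: TP=18, FP=5+4+4+2=15 → 18/33 = 0.5455
  4: TP=14, FP=2+2+4+0=8 → 14/22 = 0.6364
Macro-precision = mean = (0.4348 + 0.5526 + 0.5000 + 0.5455 + 0.6364) / 5 = 0.534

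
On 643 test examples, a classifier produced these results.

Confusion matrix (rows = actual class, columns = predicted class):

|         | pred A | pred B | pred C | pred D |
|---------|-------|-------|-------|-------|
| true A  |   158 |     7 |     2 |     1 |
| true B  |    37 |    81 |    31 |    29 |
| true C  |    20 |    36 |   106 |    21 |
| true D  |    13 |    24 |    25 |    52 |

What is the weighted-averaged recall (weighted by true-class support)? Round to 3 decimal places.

Per-class recall (TP/(TP+FN)):
  A: TP=158, FN=7+2+1=10 → 158/168 = 0.9405
  B: TP=81, FN=37+31+29=97 → 81/178 = 0.4551
  C: TP=106, FN=20+36+21=77 → 106/183 = 0.5792
  D: TP=52, FN=13+24+25=62 → 52/114 = 0.4561
Weighted-recall = Σ (supportᵢ/N)·recallᵢ with N=643: (168/643)·0.9405 + (178/643)·0.4551 + (183/643)·0.5792 + (114/643)·0.4561 = 0.617

0.617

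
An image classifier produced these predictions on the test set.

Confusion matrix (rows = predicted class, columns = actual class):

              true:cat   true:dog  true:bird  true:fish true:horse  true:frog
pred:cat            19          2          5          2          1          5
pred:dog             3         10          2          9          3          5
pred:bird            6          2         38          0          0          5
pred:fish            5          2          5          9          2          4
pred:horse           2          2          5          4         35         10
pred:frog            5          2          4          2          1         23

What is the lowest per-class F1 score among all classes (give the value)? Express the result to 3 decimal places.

Per-class F1 score (2·TP/(2·TP+FP+FN)):
  cat: TP=19, FP=2+5+2+1+5=15, FN=3+6+5+2+5=21 → 38/74 = 0.5135
  dog: TP=10, FP=3+2+9+3+5=22, FN=2+2+2+2+2=10 → 20/52 = 0.3846
  bird: TP=38, FP=6+2+0+0+5=13, FN=5+2+5+5+4=21 → 76/110 = 0.6909
  fish: TP=9, FP=5+2+5+2+4=18, FN=2+9+0+4+2=17 → 18/53 = 0.3396
  horse: TP=35, FP=2+2+5+4+10=23, FN=1+3+0+2+1=7 → 70/100 = 0.7000
  frog: TP=23, FP=5+2+4+2+1=14, FN=5+5+5+4+10=29 → 46/89 = 0.5169
Lowest is class 'fish' with F1 score = 0.340.

0.340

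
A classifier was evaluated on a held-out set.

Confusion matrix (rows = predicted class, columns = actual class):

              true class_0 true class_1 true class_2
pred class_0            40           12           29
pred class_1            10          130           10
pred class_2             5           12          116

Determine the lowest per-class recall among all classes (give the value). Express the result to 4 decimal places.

0.7273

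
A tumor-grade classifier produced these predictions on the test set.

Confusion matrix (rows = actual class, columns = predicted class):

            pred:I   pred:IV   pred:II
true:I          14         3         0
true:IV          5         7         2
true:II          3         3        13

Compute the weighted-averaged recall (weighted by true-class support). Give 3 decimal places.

0.680

Per-class recall (TP/(TP+FN)):
  I: TP=14, FN=3+0=3 → 14/17 = 0.8235
  IV: TP=7, FN=5+2=7 → 7/14 = 0.5000
  II: TP=13, FN=3+3=6 → 13/19 = 0.6842
Weighted-recall = Σ (supportᵢ/N)·recallᵢ with N=50: (17/50)·0.8235 + (14/50)·0.5000 + (19/50)·0.6842 = 0.680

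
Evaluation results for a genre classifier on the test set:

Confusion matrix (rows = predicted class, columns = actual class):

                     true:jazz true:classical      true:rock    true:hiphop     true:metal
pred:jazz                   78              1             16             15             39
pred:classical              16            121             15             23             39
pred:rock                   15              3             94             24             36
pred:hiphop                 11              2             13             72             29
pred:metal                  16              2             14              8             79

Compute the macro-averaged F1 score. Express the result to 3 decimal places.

0.566

Per-class F1 score (2·TP/(2·TP+FP+FN)):
  jazz: TP=78, FP=1+16+15+39=71, FN=16+15+11+16=58 → 156/285 = 0.5474
  classical: TP=121, FP=16+15+23+39=93, FN=1+3+2+2=8 → 242/343 = 0.7055
  rock: TP=94, FP=15+3+24+36=78, FN=16+15+13+14=58 → 188/324 = 0.5802
  hiphop: TP=72, FP=11+2+13+29=55, FN=15+23+24+8=70 → 144/269 = 0.5353
  metal: TP=79, FP=16+2+14+8=40, FN=39+39+36+29=143 → 158/341 = 0.4633
Macro-F1 score = mean = (0.5474 + 0.7055 + 0.5802 + 0.5353 + 0.4633) / 5 = 0.566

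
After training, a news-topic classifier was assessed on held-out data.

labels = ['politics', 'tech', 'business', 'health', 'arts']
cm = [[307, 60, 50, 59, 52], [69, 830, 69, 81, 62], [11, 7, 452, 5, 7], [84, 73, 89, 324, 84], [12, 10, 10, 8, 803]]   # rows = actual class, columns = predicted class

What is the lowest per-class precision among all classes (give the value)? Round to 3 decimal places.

Per-class precision (TP/(TP+FP)):
  politics: TP=307, FP=69+11+84+12=176 → 307/483 = 0.6356
  tech: TP=830, FP=60+7+73+10=150 → 830/980 = 0.8469
  business: TP=452, FP=50+69+89+10=218 → 452/670 = 0.6746
  health: TP=324, FP=59+81+5+8=153 → 324/477 = 0.6792
  arts: TP=803, FP=52+62+7+84=205 → 803/1008 = 0.7966
Lowest is class 'politics' with precision = 0.636.

0.636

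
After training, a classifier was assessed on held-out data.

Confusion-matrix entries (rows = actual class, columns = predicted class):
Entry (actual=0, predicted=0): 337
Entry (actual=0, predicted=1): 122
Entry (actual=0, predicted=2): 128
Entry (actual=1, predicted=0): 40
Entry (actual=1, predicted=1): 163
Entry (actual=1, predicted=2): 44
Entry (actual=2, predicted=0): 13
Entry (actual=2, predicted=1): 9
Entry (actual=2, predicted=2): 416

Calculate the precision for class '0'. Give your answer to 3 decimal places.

0.864

Take TP from the diagonal, FP from the rest of the '0' prediction marginal, FN from the rest of the '0' actual marginal.
precision = TP/(TP+FP).
0: TP=337, FP=40+13=53 → 337/390 = 0.8641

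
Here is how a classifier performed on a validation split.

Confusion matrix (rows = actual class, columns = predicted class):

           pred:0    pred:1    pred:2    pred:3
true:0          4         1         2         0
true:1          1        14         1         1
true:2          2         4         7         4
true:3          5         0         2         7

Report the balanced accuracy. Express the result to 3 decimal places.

0.577

Balanced accuracy = mean of per-class recall.
  0: recall = 4/7 = 0.5714
  1: recall = 14/17 = 0.8235
  2: recall = 7/17 = 0.4118
  3: recall = 7/14 = 0.5000
Mean = (0.5714 + 0.8235 + 0.4118 + 0.5000) / 4 = 0.577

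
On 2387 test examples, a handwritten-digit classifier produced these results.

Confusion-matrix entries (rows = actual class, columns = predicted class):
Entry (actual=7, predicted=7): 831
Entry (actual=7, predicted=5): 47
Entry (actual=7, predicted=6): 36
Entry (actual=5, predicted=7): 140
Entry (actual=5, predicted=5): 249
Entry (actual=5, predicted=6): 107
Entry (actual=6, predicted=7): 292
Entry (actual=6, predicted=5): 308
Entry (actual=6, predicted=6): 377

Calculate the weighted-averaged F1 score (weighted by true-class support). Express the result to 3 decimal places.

Per-class F1 score (2·TP/(2·TP+FP+FN)):
  7: TP=831, FP=140+292=432, FN=47+36=83 → 1662/2177 = 0.7634
  5: TP=249, FP=47+308=355, FN=140+107=247 → 498/1100 = 0.4527
  6: TP=377, FP=36+107=143, FN=292+308=600 → 754/1497 = 0.5037
Weighted-F1 score = Σ (supportᵢ/N)·F1 scoreᵢ with N=2387: (914/2387)·0.7634 + (496/2387)·0.4527 + (977/2387)·0.5037 = 0.593

0.593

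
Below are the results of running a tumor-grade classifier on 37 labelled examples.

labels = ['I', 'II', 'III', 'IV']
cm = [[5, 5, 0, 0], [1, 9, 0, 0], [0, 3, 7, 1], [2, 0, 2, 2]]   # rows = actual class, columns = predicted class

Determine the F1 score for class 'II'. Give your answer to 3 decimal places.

F1 score = 2·TP/(2·TP+FP+FN).
II: TP=9, FP=5+3+0=8, FN=1+0+0=1 → 18/27 = 0.6667

0.667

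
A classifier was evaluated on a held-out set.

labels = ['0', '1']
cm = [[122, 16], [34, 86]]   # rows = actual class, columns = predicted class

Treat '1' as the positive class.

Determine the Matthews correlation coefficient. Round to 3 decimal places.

MCC = (TP·TN − FP·FN) / √((TP+FP)(TP+FN)(TN+FP)(TN+FN))
Numerator = 86·122 − 16·34 = 9948
Denominator = √(102·120·138·156) = √263502720 = 16232.7669
MCC = 9948 / 16232.7669 = 0.613

0.613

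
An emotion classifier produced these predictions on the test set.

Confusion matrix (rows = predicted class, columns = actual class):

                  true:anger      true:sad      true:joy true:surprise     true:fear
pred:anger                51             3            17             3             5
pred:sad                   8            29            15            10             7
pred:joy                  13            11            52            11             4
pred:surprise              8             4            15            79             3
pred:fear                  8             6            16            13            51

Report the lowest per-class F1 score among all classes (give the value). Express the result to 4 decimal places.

0.4754

Per-class F1 score (2·TP/(2·TP+FP+FN)):
  anger: TP=51, FP=3+17+3+5=28, FN=8+13+8+8=37 → 102/167 = 0.61078
  sad: TP=29, FP=8+15+10+7=40, FN=3+11+4+6=24 → 58/122 = 0.47541
  joy: TP=52, FP=13+11+11+4=39, FN=17+15+15+16=63 → 104/206 = 0.50485
  surprise: TP=79, FP=8+4+15+3=30, FN=3+10+11+13=37 → 158/225 = 0.70222
  fear: TP=51, FP=8+6+16+13=43, FN=5+7+4+3=19 → 102/164 = 0.62195
Lowest is class 'sad' with F1 score = 0.4754.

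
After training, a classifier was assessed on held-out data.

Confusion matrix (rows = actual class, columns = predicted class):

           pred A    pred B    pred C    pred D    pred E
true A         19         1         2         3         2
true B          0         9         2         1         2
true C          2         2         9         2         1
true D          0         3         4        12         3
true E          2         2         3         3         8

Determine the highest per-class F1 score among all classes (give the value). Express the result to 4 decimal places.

0.7600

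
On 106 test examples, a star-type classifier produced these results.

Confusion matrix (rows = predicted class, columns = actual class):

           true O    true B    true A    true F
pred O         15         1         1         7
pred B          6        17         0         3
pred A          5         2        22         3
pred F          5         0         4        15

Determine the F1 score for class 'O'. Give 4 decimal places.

F1 score = 2·TP/(2·TP+FP+FN).
O: TP=15, FP=1+1+7=9, FN=6+5+5=16 → 30/55 = 0.54545

0.5455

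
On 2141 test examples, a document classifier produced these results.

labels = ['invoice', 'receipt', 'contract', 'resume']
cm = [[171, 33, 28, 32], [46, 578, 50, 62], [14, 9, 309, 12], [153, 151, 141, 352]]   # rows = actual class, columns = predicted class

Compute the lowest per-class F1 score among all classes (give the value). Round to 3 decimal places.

0.528

Per-class F1 score (2·TP/(2·TP+FP+FN)):
  invoice: TP=171, FP=46+14+153=213, FN=33+28+32=93 → 342/648 = 0.5278
  receipt: TP=578, FP=33+9+151=193, FN=46+50+62=158 → 1156/1507 = 0.7671
  contract: TP=309, FP=28+50+141=219, FN=14+9+12=35 → 618/872 = 0.7087
  resume: TP=352, FP=32+62+12=106, FN=153+151+141=445 → 704/1255 = 0.5610
Lowest is class 'invoice' with F1 score = 0.528.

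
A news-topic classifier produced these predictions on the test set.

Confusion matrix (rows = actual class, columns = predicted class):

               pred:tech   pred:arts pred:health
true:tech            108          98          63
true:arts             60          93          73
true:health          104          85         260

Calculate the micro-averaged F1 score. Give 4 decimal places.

0.4883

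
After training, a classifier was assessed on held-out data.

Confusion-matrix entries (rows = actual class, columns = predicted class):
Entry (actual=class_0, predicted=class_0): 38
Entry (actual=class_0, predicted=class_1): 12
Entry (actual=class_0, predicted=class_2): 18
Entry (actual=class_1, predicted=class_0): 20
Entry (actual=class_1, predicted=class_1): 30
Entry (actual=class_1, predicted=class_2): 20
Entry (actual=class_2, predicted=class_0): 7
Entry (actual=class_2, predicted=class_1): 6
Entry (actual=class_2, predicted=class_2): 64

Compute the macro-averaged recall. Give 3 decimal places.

0.606

Per-class recall (TP/(TP+FN)):
  class_0: TP=38, FN=12+18=30 → 38/68 = 0.5588
  class_1: TP=30, FN=20+20=40 → 30/70 = 0.4286
  class_2: TP=64, FN=7+6=13 → 64/77 = 0.8312
Macro-recall = mean = (0.5588 + 0.4286 + 0.8312) / 3 = 0.606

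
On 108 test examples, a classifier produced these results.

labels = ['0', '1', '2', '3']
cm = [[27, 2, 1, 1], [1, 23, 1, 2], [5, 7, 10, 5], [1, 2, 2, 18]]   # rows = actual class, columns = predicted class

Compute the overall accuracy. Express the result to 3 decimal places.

Accuracy = trace / total = (27+23+10+18=78) / 108 = 78/108 = 0.722

0.722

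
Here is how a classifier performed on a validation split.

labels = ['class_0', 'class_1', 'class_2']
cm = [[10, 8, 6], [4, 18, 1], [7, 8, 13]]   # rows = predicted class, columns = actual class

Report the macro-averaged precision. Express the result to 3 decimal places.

Per-class precision (TP/(TP+FP)):
  class_0: TP=10, FP=8+6=14 → 10/24 = 0.4167
  class_1: TP=18, FP=4+1=5 → 18/23 = 0.7826
  class_2: TP=13, FP=7+8=15 → 13/28 = 0.4643
Macro-precision = mean = (0.4167 + 0.7826 + 0.4643) / 3 = 0.555

0.555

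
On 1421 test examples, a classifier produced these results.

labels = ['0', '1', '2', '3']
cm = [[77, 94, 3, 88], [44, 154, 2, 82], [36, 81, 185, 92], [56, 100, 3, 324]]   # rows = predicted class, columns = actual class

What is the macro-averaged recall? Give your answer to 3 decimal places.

0.558

Per-class recall (TP/(TP+FN)):
  0: TP=77, FN=44+36+56=136 → 77/213 = 0.3615
  1: TP=154, FN=94+81+100=275 → 154/429 = 0.3590
  2: TP=185, FN=3+2+3=8 → 185/193 = 0.9585
  3: TP=324, FN=88+82+92=262 → 324/586 = 0.5529
Macro-recall = mean = (0.3615 + 0.3590 + 0.9585 + 0.5529) / 4 = 0.558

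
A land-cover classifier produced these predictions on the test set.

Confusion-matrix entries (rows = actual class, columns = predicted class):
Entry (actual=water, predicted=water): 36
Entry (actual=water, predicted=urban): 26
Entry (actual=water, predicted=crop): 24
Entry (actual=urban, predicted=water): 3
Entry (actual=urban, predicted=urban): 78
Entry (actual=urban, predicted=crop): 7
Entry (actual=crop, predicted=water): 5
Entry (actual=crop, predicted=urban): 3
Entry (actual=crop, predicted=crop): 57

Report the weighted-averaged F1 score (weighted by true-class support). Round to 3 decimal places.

0.696

Per-class F1 score (2·TP/(2·TP+FP+FN)):
  water: TP=36, FP=3+5=8, FN=26+24=50 → 72/130 = 0.5538
  urban: TP=78, FP=26+3=29, FN=3+7=10 → 156/195 = 0.8000
  crop: TP=57, FP=24+7=31, FN=5+3=8 → 114/153 = 0.7451
Weighted-F1 score = Σ (supportᵢ/N)·F1 scoreᵢ with N=239: (86/239)·0.5538 + (88/239)·0.8000 + (65/239)·0.7451 = 0.696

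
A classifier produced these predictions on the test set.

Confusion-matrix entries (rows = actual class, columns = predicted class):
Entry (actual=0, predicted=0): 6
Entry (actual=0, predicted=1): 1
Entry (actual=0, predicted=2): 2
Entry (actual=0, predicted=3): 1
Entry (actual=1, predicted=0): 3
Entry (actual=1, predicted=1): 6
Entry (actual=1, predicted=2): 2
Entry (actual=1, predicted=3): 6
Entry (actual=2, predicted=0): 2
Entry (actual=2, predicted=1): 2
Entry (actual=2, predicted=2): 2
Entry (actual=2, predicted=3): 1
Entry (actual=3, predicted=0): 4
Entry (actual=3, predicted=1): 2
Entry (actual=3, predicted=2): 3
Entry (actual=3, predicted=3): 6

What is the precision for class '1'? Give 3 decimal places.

0.545

Take TP from the diagonal, FP from the rest of the '1' prediction marginal, FN from the rest of the '1' actual marginal.
precision = TP/(TP+FP).
1: TP=6, FP=1+2+2=5 → 6/11 = 0.5455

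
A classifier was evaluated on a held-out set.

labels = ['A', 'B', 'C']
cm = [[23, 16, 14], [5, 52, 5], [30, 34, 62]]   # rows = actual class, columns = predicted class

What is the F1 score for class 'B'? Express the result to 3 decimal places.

0.634

F1 score = 2·TP/(2·TP+FP+FN).
B: TP=52, FP=16+34=50, FN=5+5=10 → 104/164 = 0.6341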